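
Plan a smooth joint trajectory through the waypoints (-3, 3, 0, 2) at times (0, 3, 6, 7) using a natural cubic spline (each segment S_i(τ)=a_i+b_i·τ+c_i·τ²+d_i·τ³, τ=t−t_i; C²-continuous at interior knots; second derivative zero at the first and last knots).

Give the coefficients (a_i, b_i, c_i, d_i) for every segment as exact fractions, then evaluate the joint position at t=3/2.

  seg 0: a=-3 b=91/29 c=0 d=-11/87
  seg 1: a=3 b=-8/29 c=-33/29 d=26/87
  seg 2: a=0 b=28/29 c=45/29 d=-15/29
S(3/2) = 297/232

Δ: Δ0=2, Δ1=-1, Δ2=2
row 1: diag=12, rhs=-18; c'=1/4, d'=-3/2
row 2: denom=8−3·1/4=29/4; d'=(18−3·-3/2)/(29/4)=90/29
back: M2=90/29
back: M1=-3/2−1/4·90/29=-66/29
M: M0=0, M1=-66/29, M2=90/29, M3=0
seg 0: a=-3, c=M0/2=0, d=(M1−M0)/(6·3)=-11/87, b=Δ0−h0·(2M0+M1)/6=91/29
seg 1: a=3, c=M1/2=-33/29, d=(M2−M1)/(6·3)=26/87, b=Δ1−h1·(2M1+M2)/6=-8/29
seg 2: a=0, c=M2/2=45/29, d=(M3−M2)/(6·1)=-15/29, b=Δ2−h2·(2M2+M3)/6=28/29
t_q=3/2 → seg 0, τ=3/2; S=-3+91/29·τ+0·τ²+-11/87·τ³=297/232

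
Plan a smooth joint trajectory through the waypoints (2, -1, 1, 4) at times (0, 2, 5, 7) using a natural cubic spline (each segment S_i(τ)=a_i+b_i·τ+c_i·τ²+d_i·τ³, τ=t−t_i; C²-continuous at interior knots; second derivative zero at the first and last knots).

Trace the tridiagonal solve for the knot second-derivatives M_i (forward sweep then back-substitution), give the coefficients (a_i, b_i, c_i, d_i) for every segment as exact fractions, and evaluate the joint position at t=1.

Δ: Δ0=-3/2, Δ1=2/3, Δ2=3/2
row 1: diag=10, rhs=13; c'=3/10, d'=13/10
row 2: denom=10−3·3/10=91/10; d'=(5−3·13/10)/(91/10)=11/91
back: M2=11/91
back: M1=13/10−3/10·11/91=115/91
M: M0=0, M1=115/91, M2=11/91, M3=0
seg 0: a=2, c=M0/2=0, d=(M1−M0)/(6·2)=115/1092, b=Δ0−h0·(2M0+M1)/6=-1049/546
seg 1: a=-1, c=M1/2=115/182, d=(M2−M1)/(6·3)=-4/63, b=Δ1−h1·(2M1+M2)/6=-359/546
seg 2: a=1, c=M2/2=11/182, d=(M3−M2)/(6·2)=-11/1092, b=Δ2−h2·(2M2+M3)/6=775/546
t_q=1 → seg 0, τ=1; S=2+-1049/546·τ+0·τ²+115/1092·τ³=67/364

  seg 0: a=2 b=-1049/546 c=0 d=115/1092
  seg 1: a=-1 b=-359/546 c=115/182 d=-4/63
  seg 2: a=1 b=775/546 c=11/182 d=-11/1092
S(1) = 67/364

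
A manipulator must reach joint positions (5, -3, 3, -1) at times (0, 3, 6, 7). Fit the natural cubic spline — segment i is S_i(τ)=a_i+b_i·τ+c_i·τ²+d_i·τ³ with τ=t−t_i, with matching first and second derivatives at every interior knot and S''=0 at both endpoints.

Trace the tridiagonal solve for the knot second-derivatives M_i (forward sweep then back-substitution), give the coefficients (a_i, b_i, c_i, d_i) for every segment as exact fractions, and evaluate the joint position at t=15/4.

  seg 0: a=5 b=-398/87 c=0 d=166/783
  seg 1: a=-3 b=100/87 c=166/87 d=-424/783
  seg 2: a=3 b=-176/87 c=-86/29 d=86/87
S(15/4) = -75/58

Δ: Δ0=-8/3, Δ1=2, Δ2=-4
row 1: diag=12, rhs=28; c'=1/4, d'=7/3
row 2: denom=8−3·1/4=29/4; d'=(-36−3·7/3)/(29/4)=-172/29
back: M2=-172/29
back: M1=7/3−1/4·-172/29=332/87
M: M0=0, M1=332/87, M2=-172/29, M3=0
seg 0: a=5, c=M0/2=0, d=(M1−M0)/(6·3)=166/783, b=Δ0−h0·(2M0+M1)/6=-398/87
seg 1: a=-3, c=M1/2=166/87, d=(M2−M1)/(6·3)=-424/783, b=Δ1−h1·(2M1+M2)/6=100/87
seg 2: a=3, c=M2/2=-86/29, d=(M3−M2)/(6·1)=86/87, b=Δ2−h2·(2M2+M3)/6=-176/87
t_q=15/4 → seg 1, τ=3/4; S=-3+100/87·τ+166/87·τ²+-424/783·τ³=-75/58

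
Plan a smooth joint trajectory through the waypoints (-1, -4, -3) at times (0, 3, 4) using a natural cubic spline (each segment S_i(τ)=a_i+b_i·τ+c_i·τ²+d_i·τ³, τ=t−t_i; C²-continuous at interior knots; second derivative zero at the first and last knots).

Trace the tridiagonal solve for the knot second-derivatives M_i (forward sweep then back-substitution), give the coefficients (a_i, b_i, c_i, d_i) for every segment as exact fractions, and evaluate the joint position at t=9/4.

  seg 0: a=-1 b=-7/4 c=0 d=1/12
  seg 1: a=-4 b=1/2 c=3/4 d=-1/4
S(9/4) = -1021/256

Δ: Δ0=-1, Δ1=1
row 1: diag=8, rhs=12; c'=1/8, d'=3/2
back: M1=3/2
M: M0=0, M1=3/2, M2=0
seg 0: a=-1, c=M0/2=0, d=(M1−M0)/(6·3)=1/12, b=Δ0−h0·(2M0+M1)/6=-7/4
seg 1: a=-4, c=M1/2=3/4, d=(M2−M1)/(6·1)=-1/4, b=Δ1−h1·(2M1+M2)/6=1/2
t_q=9/4 → seg 0, τ=9/4; S=-1+-7/4·τ+0·τ²+1/12·τ³=-1021/256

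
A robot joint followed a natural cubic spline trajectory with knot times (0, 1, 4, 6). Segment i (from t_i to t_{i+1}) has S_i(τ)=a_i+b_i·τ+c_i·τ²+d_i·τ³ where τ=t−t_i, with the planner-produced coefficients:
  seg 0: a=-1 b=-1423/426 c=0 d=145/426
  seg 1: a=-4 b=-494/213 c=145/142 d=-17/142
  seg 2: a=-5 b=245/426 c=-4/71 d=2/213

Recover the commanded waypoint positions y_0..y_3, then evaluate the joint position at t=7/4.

y_0=-1 y_1=-4 y_2=-5 y_3=-4
S(7/4) = -47399/9088

y_0 = S_0(0) = a_0 = -1
y_1 = S_1(0) = a_1 = -4
y_2 = S_2(0) = a_2 = -5
y_3 = S_2(2) = -4
t_q=7/4 is in segment 1 (τ=3/4); S_1(τ)=-47399/9088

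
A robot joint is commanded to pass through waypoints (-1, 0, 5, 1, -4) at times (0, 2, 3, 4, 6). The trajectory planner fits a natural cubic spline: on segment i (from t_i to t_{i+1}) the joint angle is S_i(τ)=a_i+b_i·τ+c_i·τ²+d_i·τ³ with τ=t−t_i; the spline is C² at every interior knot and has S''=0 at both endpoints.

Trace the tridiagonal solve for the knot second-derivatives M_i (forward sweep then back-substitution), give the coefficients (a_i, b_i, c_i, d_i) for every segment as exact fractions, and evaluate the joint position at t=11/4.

Δ: Δ0=1/2, Δ1=5, Δ2=-4, Δ3=-5/2
row 1: diag=6, rhs=27; c'=1/6, d'=9/2
row 2: denom=4−1·1/6=23/6; d'=(-54−1·9/2)/(23/6)=-351/23
row 3: denom=6−1·6/23=132/23; d'=(9−1·-351/23)/(132/23)=93/22
back: M3=93/22
back: M2=-351/23−6/23·93/22=-180/11
back: M1=9/2−1/6·-180/11=159/22
M: M0=0, M1=159/22, M2=-180/11, M3=93/22, M4=0
seg 0: a=-1, c=M0/2=0, d=(M1−M0)/(6·2)=53/88, b=Δ0−h0·(2M0+M1)/6=-21/11
seg 1: a=0, c=M1/2=159/44, d=(M2−M1)/(6·1)=-173/44, b=Δ1−h1·(2M1+M2)/6=117/22
seg 2: a=5, c=M2/2=-90/11, d=(M3−M2)/(6·1)=151/44, b=Δ2−h2·(2M2+M3)/6=3/4
seg 3: a=1, c=M3/2=93/44, d=(M4−M3)/(6·2)=-31/88, b=Δ3−h3·(2M3+M4)/6=-117/22
t_q=11/4 → seg 1, τ=3/4; S=0+117/22·τ+159/44·τ²+-173/44·τ³=12285/2816

  seg 0: a=-1 b=-21/11 c=0 d=53/88
  seg 1: a=0 b=117/22 c=159/44 d=-173/44
  seg 2: a=5 b=3/4 c=-90/11 d=151/44
  seg 3: a=1 b=-117/22 c=93/44 d=-31/88
S(11/4) = 12285/2816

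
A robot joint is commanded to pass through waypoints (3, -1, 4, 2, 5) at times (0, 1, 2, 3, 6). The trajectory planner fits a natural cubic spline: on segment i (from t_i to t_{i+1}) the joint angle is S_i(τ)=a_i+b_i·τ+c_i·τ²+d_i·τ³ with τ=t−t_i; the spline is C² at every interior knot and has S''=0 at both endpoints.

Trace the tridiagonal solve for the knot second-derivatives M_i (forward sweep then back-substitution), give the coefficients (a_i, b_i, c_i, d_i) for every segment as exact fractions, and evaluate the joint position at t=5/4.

  seg 0: a=3 b=-401/58 c=0 d=169/58
  seg 1: a=-1 b=53/29 c=507/58 d=-323/58
  seg 2: a=4 b=151/58 c=-231/29 d=195/58
  seg 3: a=2 b=-94/29 c=123/58 d=-41/174
S(5/4) = -311/3712

Δ: Δ0=-4, Δ1=5, Δ2=-2, Δ3=1
row 1: diag=4, rhs=54; c'=1/4, d'=27/2
row 2: denom=4−1·1/4=15/4; d'=(-42−1·27/2)/(15/4)=-74/5
row 3: denom=8−1·4/15=116/15; d'=(18−1·-74/5)/(116/15)=123/29
back: M3=123/29
back: M2=-74/5−4/15·123/29=-462/29
back: M1=27/2−1/4·-462/29=507/29
M: M0=0, M1=507/29, M2=-462/29, M3=123/29, M4=0
seg 0: a=3, c=M0/2=0, d=(M1−M0)/(6·1)=169/58, b=Δ0−h0·(2M0+M1)/6=-401/58
seg 1: a=-1, c=M1/2=507/58, d=(M2−M1)/(6·1)=-323/58, b=Δ1−h1·(2M1+M2)/6=53/29
seg 2: a=4, c=M2/2=-231/29, d=(M3−M2)/(6·1)=195/58, b=Δ2−h2·(2M2+M3)/6=151/58
seg 3: a=2, c=M3/2=123/58, d=(M4−M3)/(6·3)=-41/174, b=Δ3−h3·(2M3+M4)/6=-94/29
t_q=5/4 → seg 1, τ=1/4; S=-1+53/29·τ+507/58·τ²+-323/58·τ³=-311/3712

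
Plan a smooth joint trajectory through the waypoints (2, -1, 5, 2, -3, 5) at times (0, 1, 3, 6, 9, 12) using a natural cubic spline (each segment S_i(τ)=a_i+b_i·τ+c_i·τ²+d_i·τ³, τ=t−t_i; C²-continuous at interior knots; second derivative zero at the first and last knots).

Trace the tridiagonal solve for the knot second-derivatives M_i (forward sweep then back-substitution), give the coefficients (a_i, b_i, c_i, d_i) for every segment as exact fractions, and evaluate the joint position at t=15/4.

  seg 0: a=2 b=-1619/384 c=0 d=467/384
  seg 1: a=-1 b=-109/192 c=467/128 d=-179/192
  seg 2: a=5 b=545/192 c=-249/128 d=767/3456
  seg 3: a=2 b=-1091/384 c=5/96 d=391/3456
  seg 4: a=-3 b=101/192 c=137/128 d=-137/1152
S(15/4) = 50203/8192

Δ: Δ0=-3, Δ1=3, Δ2=-1, Δ3=-5/3, Δ4=8/3
row 1: diag=6, rhs=36; c'=1/3, d'=6
row 2: denom=10−2·1/3=28/3; d'=(-24−2·6)/(28/3)=-27/7
row 3: denom=12−3·9/28=309/28; d'=(-4−3·-27/7)/(309/28)=212/309
row 4: denom=12−3·28/103=1152/103; d'=(26−3·212/309)/(1152/103)=137/64
back: M4=137/64
back: M3=212/309−28/103·137/64=5/48
back: M2=-27/7−9/28·5/48=-249/64
back: M1=6−1/3·-249/64=467/64
M: M0=0, M1=467/64, M2=-249/64, M3=5/48, M4=137/64, M5=0
seg 0: a=2, c=M0/2=0, d=(M1−M0)/(6·1)=467/384, b=Δ0−h0·(2M0+M1)/6=-1619/384
seg 1: a=-1, c=M1/2=467/128, d=(M2−M1)/(6·2)=-179/192, b=Δ1−h1·(2M1+M2)/6=-109/192
seg 2: a=5, c=M2/2=-249/128, d=(M3−M2)/(6·3)=767/3456, b=Δ2−h2·(2M2+M3)/6=545/192
seg 3: a=2, c=M3/2=5/96, d=(M4−M3)/(6·3)=391/3456, b=Δ3−h3·(2M3+M4)/6=-1091/384
seg 4: a=-3, c=M4/2=137/128, d=(M5−M4)/(6·3)=-137/1152, b=Δ4−h4·(2M4+M5)/6=101/192
t_q=15/4 → seg 2, τ=3/4; S=5+545/192·τ+-249/128·τ²+767/3456·τ³=50203/8192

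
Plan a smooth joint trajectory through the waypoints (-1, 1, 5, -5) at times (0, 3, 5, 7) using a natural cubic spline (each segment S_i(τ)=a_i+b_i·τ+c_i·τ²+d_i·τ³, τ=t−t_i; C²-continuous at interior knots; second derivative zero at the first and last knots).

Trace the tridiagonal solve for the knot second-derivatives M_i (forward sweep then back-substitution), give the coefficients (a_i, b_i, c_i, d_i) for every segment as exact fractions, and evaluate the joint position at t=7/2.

Δ: Δ0=2/3, Δ1=2, Δ2=-5
row 1: diag=10, rhs=8; c'=1/5, d'=4/5
row 2: denom=8−2·1/5=38/5; d'=(-42−2·4/5)/(38/5)=-109/19
back: M2=-109/19
back: M1=4/5−1/5·-109/19=37/19
M: M0=0, M1=37/19, M2=-109/19, M3=0
seg 0: a=-1, c=M0/2=0, d=(M1−M0)/(6·3)=37/342, b=Δ0−h0·(2M0+M1)/6=-35/114
seg 1: a=1, c=M1/2=37/38, d=(M2−M1)/(6·2)=-73/114, b=Δ1−h1·(2M1+M2)/6=149/57
seg 2: a=5, c=M2/2=-109/38, d=(M3−M2)/(6·2)=109/228, b=Δ2−h2·(2M2+M3)/6=-67/57
t_q=7/2 → seg 1, τ=1/2; S=1+149/57·τ+37/38·τ²+-73/114·τ³=751/304

  seg 0: a=-1 b=-35/114 c=0 d=37/342
  seg 1: a=1 b=149/57 c=37/38 d=-73/114
  seg 2: a=5 b=-67/57 c=-109/38 d=109/228
S(7/2) = 751/304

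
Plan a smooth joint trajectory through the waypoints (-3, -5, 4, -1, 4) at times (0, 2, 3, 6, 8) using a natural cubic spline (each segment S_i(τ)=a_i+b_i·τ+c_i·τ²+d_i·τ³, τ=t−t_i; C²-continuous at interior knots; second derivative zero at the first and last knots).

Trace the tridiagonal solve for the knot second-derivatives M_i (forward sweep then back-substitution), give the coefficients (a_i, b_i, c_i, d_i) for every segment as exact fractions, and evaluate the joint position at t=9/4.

Δ: Δ0=-1, Δ1=9, Δ2=-5/3, Δ3=5/2
row 1: diag=6, rhs=60; c'=1/6, d'=10
row 2: denom=8−1·1/6=47/6; d'=(-64−1·10)/(47/6)=-444/47
row 3: denom=10−3·18/47=416/47; d'=(25−3·-444/47)/(416/47)=2507/416
back: M3=2507/416
back: M2=-444/47−18/47·2507/416=-2445/208
back: M1=10−1/6·-2445/208=4975/416
M: M0=0, M1=4975/416, M2=-2445/208, M3=2507/416, M4=0
seg 0: a=-3, c=M0/2=0, d=(M1−M0)/(6·2)=4975/4992, b=Δ0−h0·(2M0+M1)/6=-6223/1248
seg 1: a=-5, c=M1/2=4975/832, d=(M2−M1)/(6·1)=-9865/2496, b=Δ1−h1·(2M1+M2)/6=4351/624
seg 2: a=4, c=M2/2=-2445/416, d=(M3−M2)/(6·3)=569/576, b=Δ2−h2·(2M2+M3)/6=17659/2496
seg 3: a=-1, c=M3/2=2507/832, d=(M4−M3)/(6·2)=-2507/4992, b=Δ3−h3·(2M3+M4)/6=-947/624
t_q=9/4 → seg 1, τ=1/4; S=-5+4351/624·τ+4975/832·τ²+-9865/2496·τ³=-156807/53248

  seg 0: a=-3 b=-6223/1248 c=0 d=4975/4992
  seg 1: a=-5 b=4351/624 c=4975/832 d=-9865/2496
  seg 2: a=4 b=17659/2496 c=-2445/416 d=569/576
  seg 3: a=-1 b=-947/624 c=2507/832 d=-2507/4992
S(9/4) = -156807/53248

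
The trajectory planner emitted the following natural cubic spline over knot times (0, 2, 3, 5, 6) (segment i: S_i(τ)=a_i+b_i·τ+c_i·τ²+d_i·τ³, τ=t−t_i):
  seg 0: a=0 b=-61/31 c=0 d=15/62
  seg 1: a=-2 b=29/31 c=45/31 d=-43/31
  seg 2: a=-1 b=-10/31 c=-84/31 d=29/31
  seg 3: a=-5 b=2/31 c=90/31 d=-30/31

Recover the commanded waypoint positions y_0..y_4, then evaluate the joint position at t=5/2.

y_0=0 y_1=-2 y_2=-1 y_3=-5 y_4=-3
S(5/2) = -333/248

y_0 = S_0(0) = a_0 = 0
y_1 = S_1(0) = a_1 = -2
y_2 = S_2(0) = a_2 = -1
y_3 = S_3(0) = a_3 = -5
y_4 = S_3(1) = -3
t_q=5/2 is in segment 1 (τ=1/2); S_1(τ)=-333/248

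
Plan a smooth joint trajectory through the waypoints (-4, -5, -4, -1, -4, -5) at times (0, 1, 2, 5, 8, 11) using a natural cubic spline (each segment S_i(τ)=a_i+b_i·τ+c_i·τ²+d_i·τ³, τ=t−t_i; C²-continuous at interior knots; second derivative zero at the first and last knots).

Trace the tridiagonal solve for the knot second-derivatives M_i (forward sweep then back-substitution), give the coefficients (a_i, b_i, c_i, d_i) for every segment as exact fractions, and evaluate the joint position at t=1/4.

  seg 0: a=-4 b=-1873/1251 c=0 d=622/1251
  seg 1: a=-5 b=-7/1251 c=622/417 d=-608/1251
  seg 2: a=-4 b=1901/1251 c=14/417 d=-776/11259
  seg 3: a=-1 b=-175/1251 c=-734/1251 d=1126/11259
  seg 4: a=-4 b=-1201/1251 c=392/1251 d=-392/11259
S(1/4) = -58267/13344

Δ: Δ0=-1, Δ1=1, Δ2=1, Δ3=-1, Δ4=-1/3
row 1: diag=4, rhs=12; c'=1/4, d'=3
row 2: denom=8−1·1/4=31/4; d'=(0−1·3)/(31/4)=-12/31
row 3: denom=12−3·12/31=336/31; d'=(-12−3·-12/31)/(336/31)=-1
row 4: denom=12−3·31/112=1251/112; d'=(4−3·-1)/(1251/112)=784/1251
back: M4=784/1251
back: M3=-1−31/112·784/1251=-1468/1251
back: M2=-12/31−12/31·-1468/1251=28/417
back: M1=3−1/4·28/417=1244/417
M: M0=0, M1=1244/417, M2=28/417, M3=-1468/1251, M4=784/1251, M5=0
seg 0: a=-4, c=M0/2=0, d=(M1−M0)/(6·1)=622/1251, b=Δ0−h0·(2M0+M1)/6=-1873/1251
seg 1: a=-5, c=M1/2=622/417, d=(M2−M1)/(6·1)=-608/1251, b=Δ1−h1·(2M1+M2)/6=-7/1251
seg 2: a=-4, c=M2/2=14/417, d=(M3−M2)/(6·3)=-776/11259, b=Δ2−h2·(2M2+M3)/6=1901/1251
seg 3: a=-1, c=M3/2=-734/1251, d=(M4−M3)/(6·3)=1126/11259, b=Δ3−h3·(2M3+M4)/6=-175/1251
seg 4: a=-4, c=M4/2=392/1251, d=(M5−M4)/(6·3)=-392/11259, b=Δ4−h4·(2M4+M5)/6=-1201/1251
t_q=1/4 → seg 0, τ=1/4; S=-4+-1873/1251·τ+0·τ²+622/1251·τ³=-58267/13344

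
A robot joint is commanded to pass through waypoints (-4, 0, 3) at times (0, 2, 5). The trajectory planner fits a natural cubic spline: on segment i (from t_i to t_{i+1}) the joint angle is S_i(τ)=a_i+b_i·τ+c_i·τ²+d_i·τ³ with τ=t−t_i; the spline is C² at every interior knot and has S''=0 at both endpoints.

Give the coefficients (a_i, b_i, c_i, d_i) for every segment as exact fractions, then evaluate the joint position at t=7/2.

Δ: Δ0=2, Δ1=1
row 1: diag=10, rhs=-6; c'=3/10, d'=-3/5
back: M1=-3/5
M: M0=0, M1=-3/5, M2=0
seg 0: a=-4, c=M0/2=0, d=(M1−M0)/(6·2)=-1/20, b=Δ0−h0·(2M0+M1)/6=11/5
seg 1: a=0, c=M1/2=-3/10, d=(M2−M1)/(6·3)=1/30, b=Δ1−h1·(2M1+M2)/6=8/5
t_q=7/2 → seg 1, τ=3/2; S=0+8/5·τ+-3/10·τ²+1/30·τ³=147/80

  seg 0: a=-4 b=11/5 c=0 d=-1/20
  seg 1: a=0 b=8/5 c=-3/10 d=1/30
S(7/2) = 147/80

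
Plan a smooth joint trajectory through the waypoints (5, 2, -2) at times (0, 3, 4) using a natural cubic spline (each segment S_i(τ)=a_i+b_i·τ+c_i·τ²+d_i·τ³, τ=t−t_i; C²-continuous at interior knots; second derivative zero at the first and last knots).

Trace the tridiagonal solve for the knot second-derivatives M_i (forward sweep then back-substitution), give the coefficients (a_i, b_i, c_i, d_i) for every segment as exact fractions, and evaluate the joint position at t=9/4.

  seg 0: a=5 b=1/8 c=0 d=-1/8
  seg 1: a=2 b=-13/4 c=-9/8 d=3/8
S(9/4) = 1975/512

Δ: Δ0=-1, Δ1=-4
row 1: diag=8, rhs=-18; c'=1/8, d'=-9/4
back: M1=-9/4
M: M0=0, M1=-9/4, M2=0
seg 0: a=5, c=M0/2=0, d=(M1−M0)/(6·3)=-1/8, b=Δ0−h0·(2M0+M1)/6=1/8
seg 1: a=2, c=M1/2=-9/8, d=(M2−M1)/(6·1)=3/8, b=Δ1−h1·(2M1+M2)/6=-13/4
t_q=9/4 → seg 0, τ=9/4; S=5+1/8·τ+0·τ²+-1/8·τ³=1975/512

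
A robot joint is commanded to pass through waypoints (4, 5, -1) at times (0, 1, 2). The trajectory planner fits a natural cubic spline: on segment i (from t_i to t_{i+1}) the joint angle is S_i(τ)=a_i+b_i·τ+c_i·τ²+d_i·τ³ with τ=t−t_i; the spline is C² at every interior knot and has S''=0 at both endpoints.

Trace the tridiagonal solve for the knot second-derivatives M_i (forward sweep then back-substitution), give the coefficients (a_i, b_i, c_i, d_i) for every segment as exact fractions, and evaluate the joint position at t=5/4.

Δ: Δ0=1, Δ1=-6
row 1: diag=4, rhs=-42; c'=1/4, d'=-21/2
back: M1=-21/2
M: M0=0, M1=-21/2, M2=0
seg 0: a=4, c=M0/2=0, d=(M1−M0)/(6·1)=-7/4, b=Δ0−h0·(2M0+M1)/6=11/4
seg 1: a=5, c=M1/2=-21/4, d=(M2−M1)/(6·1)=7/4, b=Δ1−h1·(2M1+M2)/6=-5/2
t_q=5/4 → seg 1, τ=1/4; S=5+-5/2·τ+-21/4·τ²+7/4·τ³=1043/256

  seg 0: a=4 b=11/4 c=0 d=-7/4
  seg 1: a=5 b=-5/2 c=-21/4 d=7/4
S(5/4) = 1043/256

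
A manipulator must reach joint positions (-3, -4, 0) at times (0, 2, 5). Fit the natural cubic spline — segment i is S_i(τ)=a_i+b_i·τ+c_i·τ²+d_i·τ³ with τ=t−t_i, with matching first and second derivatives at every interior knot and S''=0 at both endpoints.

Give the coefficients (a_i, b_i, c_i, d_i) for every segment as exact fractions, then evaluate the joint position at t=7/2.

Δ: Δ0=-1/2, Δ1=4/3
row 1: diag=10, rhs=11; c'=3/10, d'=11/10
back: M1=11/10
M: M0=0, M1=11/10, M2=0
seg 0: a=-3, c=M0/2=0, d=(M1−M0)/(6·2)=11/120, b=Δ0−h0·(2M0+M1)/6=-13/15
seg 1: a=-4, c=M1/2=11/20, d=(M2−M1)/(6·3)=-11/180, b=Δ1−h1·(2M1+M2)/6=7/30
t_q=7/2 → seg 1, τ=3/2; S=-4+7/30·τ+11/20·τ²+-11/180·τ³=-419/160

  seg 0: a=-3 b=-13/15 c=0 d=11/120
  seg 1: a=-4 b=7/30 c=11/20 d=-11/180
S(7/2) = -419/160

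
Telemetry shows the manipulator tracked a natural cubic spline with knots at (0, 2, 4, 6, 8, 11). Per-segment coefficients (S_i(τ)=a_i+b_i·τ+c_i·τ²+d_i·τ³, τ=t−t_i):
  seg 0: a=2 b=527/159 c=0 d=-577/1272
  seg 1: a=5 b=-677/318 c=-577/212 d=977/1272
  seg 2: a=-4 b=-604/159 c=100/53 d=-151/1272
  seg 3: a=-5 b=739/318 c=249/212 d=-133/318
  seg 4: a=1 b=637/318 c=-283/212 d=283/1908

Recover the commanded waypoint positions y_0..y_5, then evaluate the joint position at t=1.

y_0 = S_0(0) = a_0 = 2
y_1 = S_1(0) = a_1 = 5
y_2 = S_2(0) = a_2 = -4
y_3 = S_3(0) = a_3 = -5
y_4 = S_4(0) = a_4 = 1
y_5 = S_4(3) = -1
t_q=1 is in segment 0 (τ=1); S_0(τ)=2061/424

y_0=2 y_1=5 y_2=-4 y_3=-5 y_4=1 y_5=-1
S(1) = 2061/424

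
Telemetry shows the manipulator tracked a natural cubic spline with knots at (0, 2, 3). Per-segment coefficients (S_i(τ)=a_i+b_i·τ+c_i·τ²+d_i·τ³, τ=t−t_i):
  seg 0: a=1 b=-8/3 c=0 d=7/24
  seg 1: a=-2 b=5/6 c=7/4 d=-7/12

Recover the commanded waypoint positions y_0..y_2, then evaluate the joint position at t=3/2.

y_0=1 y_1=-2 y_2=0
S(3/2) = -129/64

y_0 = S_0(0) = a_0 = 1
y_1 = S_1(0) = a_1 = -2
y_2 = S_1(1) = 0
t_q=3/2 is in segment 0 (τ=3/2); S_0(τ)=-129/64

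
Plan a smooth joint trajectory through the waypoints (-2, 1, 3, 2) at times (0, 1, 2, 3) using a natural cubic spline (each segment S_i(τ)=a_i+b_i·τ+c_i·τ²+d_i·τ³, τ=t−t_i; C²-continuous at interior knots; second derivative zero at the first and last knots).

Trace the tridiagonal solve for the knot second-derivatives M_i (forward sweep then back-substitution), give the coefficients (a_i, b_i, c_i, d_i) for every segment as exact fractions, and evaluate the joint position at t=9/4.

  seg 0: a=-2 b=46/15 c=0 d=-1/15
  seg 1: a=1 b=43/15 c=-1/5 d=-2/3
  seg 2: a=3 b=7/15 c=-11/5 d=11/15
S(9/4) = 957/320

Δ: Δ0=3, Δ1=2, Δ2=-1
row 1: diag=4, rhs=-6; c'=1/4, d'=-3/2
row 2: denom=4−1·1/4=15/4; d'=(-18−1·-3/2)/(15/4)=-22/5
back: M2=-22/5
back: M1=-3/2−1/4·-22/5=-2/5
M: M0=0, M1=-2/5, M2=-22/5, M3=0
seg 0: a=-2, c=M0/2=0, d=(M1−M0)/(6·1)=-1/15, b=Δ0−h0·(2M0+M1)/6=46/15
seg 1: a=1, c=M1/2=-1/5, d=(M2−M1)/(6·1)=-2/3, b=Δ1−h1·(2M1+M2)/6=43/15
seg 2: a=3, c=M2/2=-11/5, d=(M3−M2)/(6·1)=11/15, b=Δ2−h2·(2M2+M3)/6=7/15
t_q=9/4 → seg 2, τ=1/4; S=3+7/15·τ+-11/5·τ²+11/15·τ³=957/320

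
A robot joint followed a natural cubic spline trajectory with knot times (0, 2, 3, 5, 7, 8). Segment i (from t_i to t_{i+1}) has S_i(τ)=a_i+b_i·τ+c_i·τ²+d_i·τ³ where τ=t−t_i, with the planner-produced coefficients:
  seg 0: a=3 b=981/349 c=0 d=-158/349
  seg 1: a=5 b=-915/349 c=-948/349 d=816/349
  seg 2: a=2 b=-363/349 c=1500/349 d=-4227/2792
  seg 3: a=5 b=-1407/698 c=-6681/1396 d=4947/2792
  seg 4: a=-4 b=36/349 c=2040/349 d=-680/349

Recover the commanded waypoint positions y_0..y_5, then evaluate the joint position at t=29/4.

y_0=3 y_1=5 y_2=2 y_3=5 y_4=-4 y_5=0
S(29/4) = -10161/2792

y_0 = S_0(0) = a_0 = 3
y_1 = S_1(0) = a_1 = 5
y_2 = S_2(0) = a_2 = 2
y_3 = S_3(0) = a_3 = 5
y_4 = S_4(0) = a_4 = -4
y_5 = S_4(1) = 0
t_q=29/4 is in segment 4 (τ=1/4); S_4(τ)=-10161/2792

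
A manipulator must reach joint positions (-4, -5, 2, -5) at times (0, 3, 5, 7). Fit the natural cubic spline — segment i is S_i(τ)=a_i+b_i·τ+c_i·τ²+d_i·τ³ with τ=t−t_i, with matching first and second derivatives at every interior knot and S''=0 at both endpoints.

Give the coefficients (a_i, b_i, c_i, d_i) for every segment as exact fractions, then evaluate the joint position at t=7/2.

  seg 0: a=-4 b=-239/114 c=0 d=67/342
  seg 1: a=-5 b=182/57 c=67/38 d=-367/456
  seg 2: a=2 b=67/114 c=-233/76 d=233/456
S(7/2) = -3725/1216

Δ: Δ0=-1/3, Δ1=7/2, Δ2=-7/2
row 1: diag=10, rhs=23; c'=1/5, d'=23/10
row 2: denom=8−2·1/5=38/5; d'=(-42−2·23/10)/(38/5)=-233/38
back: M2=-233/38
back: M1=23/10−1/5·-233/38=67/19
M: M0=0, M1=67/19, M2=-233/38, M3=0
seg 0: a=-4, c=M0/2=0, d=(M1−M0)/(6·3)=67/342, b=Δ0−h0·(2M0+M1)/6=-239/114
seg 1: a=-5, c=M1/2=67/38, d=(M2−M1)/(6·2)=-367/456, b=Δ1−h1·(2M1+M2)/6=182/57
seg 2: a=2, c=M2/2=-233/76, d=(M3−M2)/(6·2)=233/456, b=Δ2−h2·(2M2+M3)/6=67/114
t_q=7/2 → seg 1, τ=1/2; S=-5+182/57·τ+67/38·τ²+-367/456·τ³=-3725/1216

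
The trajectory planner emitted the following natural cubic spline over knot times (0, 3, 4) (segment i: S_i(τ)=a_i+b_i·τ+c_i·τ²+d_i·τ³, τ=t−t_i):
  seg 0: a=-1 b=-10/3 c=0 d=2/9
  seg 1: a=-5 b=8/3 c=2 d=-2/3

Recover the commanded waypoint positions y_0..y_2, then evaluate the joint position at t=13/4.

y_0 = S_0(0) = a_0 = -1
y_1 = S_1(0) = a_1 = -5
y_2 = S_1(1) = -1
t_q=13/4 is in segment 1 (τ=1/4); S_1(τ)=-135/32

y_0=-1 y_1=-5 y_2=-1
S(13/4) = -135/32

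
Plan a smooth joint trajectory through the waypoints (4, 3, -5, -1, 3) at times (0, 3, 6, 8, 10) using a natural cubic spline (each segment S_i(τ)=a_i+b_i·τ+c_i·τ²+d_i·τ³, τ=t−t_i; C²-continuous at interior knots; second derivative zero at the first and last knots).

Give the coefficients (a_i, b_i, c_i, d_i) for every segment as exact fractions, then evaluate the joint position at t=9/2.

Δ: Δ0=-1/3, Δ1=-8/3, Δ2=2, Δ3=2
row 1: diag=12, rhs=-14; c'=1/4, d'=-7/6
row 2: denom=10−3·1/4=37/4; d'=(28−3·-7/6)/(37/4)=126/37
row 3: denom=8−2·8/37=280/37; d'=(0−2·126/37)/(280/37)=-9/10
back: M3=-9/10
back: M2=126/37−8/37·-9/10=18/5
back: M1=-7/6−1/4·18/5=-31/15
M: M0=0, M1=-31/15, M2=18/5, M3=-9/10, M4=0
seg 0: a=4, c=M0/2=0, d=(M1−M0)/(6·3)=-31/270, b=Δ0−h0·(2M0+M1)/6=7/10
seg 1: a=3, c=M1/2=-31/30, d=(M2−M1)/(6·3)=17/54, b=Δ1−h1·(2M1+M2)/6=-12/5
seg 2: a=-5, c=M2/2=9/5, d=(M3−M2)/(6·2)=-3/8, b=Δ2−h2·(2M2+M3)/6=-1/10
seg 3: a=-1, c=M3/2=-9/20, d=(M4−M3)/(6·2)=3/40, b=Δ3−h3·(2M3+M4)/6=13/5
t_q=9/2 → seg 1, τ=3/2; S=3+-12/5·τ+-31/30·τ²+17/54·τ³=-149/80

  seg 0: a=4 b=7/10 c=0 d=-31/270
  seg 1: a=3 b=-12/5 c=-31/30 d=17/54
  seg 2: a=-5 b=-1/10 c=9/5 d=-3/8
  seg 3: a=-1 b=13/5 c=-9/20 d=3/40
S(9/2) = -149/80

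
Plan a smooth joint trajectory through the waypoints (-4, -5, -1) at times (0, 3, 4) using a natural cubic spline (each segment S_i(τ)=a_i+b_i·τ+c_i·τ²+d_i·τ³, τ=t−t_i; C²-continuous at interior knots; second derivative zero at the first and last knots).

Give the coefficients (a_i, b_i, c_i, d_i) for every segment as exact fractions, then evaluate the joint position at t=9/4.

Δ: Δ0=-1/3, Δ1=4
row 1: diag=8, rhs=26; c'=1/8, d'=13/4
back: M1=13/4
M: M0=0, M1=13/4, M2=0
seg 0: a=-4, c=M0/2=0, d=(M1−M0)/(6·3)=13/72, b=Δ0−h0·(2M0+M1)/6=-47/24
seg 1: a=-5, c=M1/2=13/8, d=(M2−M1)/(6·1)=-13/24, b=Δ1−h1·(2M1+M2)/6=35/12
t_q=9/4 → seg 0, τ=9/4; S=-4+-47/24·τ+0·τ²+13/72·τ³=-3251/512

  seg 0: a=-4 b=-47/24 c=0 d=13/72
  seg 1: a=-5 b=35/12 c=13/8 d=-13/24
S(9/4) = -3251/512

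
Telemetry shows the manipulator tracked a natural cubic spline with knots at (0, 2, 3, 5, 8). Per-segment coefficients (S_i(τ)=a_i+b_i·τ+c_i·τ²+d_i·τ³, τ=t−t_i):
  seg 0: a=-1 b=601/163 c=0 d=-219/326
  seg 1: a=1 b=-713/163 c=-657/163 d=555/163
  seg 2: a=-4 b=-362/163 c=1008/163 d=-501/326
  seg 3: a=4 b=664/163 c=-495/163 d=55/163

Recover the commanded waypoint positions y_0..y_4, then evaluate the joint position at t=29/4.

y_0=-1 y_1=1 y_2=-4 y_3=4 y_4=-2
S(29/4) = 17059/10432

y_0 = S_0(0) = a_0 = -1
y_1 = S_1(0) = a_1 = 1
y_2 = S_2(0) = a_2 = -4
y_3 = S_3(0) = a_3 = 4
y_4 = S_3(3) = -2
t_q=29/4 is in segment 3 (τ=9/4); S_3(τ)=17059/10432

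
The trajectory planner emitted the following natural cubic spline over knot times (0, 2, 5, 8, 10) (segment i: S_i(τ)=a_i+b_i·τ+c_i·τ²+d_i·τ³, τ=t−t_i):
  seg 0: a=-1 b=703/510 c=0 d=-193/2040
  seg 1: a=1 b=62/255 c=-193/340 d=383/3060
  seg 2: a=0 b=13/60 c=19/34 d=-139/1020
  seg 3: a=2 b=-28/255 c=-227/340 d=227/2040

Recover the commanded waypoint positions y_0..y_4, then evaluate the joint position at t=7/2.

y_0 = S_0(0) = a_0 = -1
y_1 = S_1(0) = a_1 = 1
y_2 = S_2(0) = a_2 = 0
y_3 = S_3(0) = a_3 = 2
y_4 = S_3(2) = 0
t_q=7/2 is in segment 1 (τ=3/2); S_1(τ)=1387/2720

y_0=-1 y_1=1 y_2=0 y_3=2 y_4=0
S(7/2) = 1387/2720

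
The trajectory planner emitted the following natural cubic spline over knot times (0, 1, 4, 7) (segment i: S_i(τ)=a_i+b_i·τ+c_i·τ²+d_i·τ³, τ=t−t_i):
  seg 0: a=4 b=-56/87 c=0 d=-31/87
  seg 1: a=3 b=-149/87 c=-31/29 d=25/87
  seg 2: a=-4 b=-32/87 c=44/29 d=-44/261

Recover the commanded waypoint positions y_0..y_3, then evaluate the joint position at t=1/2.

y_0 = S_0(0) = a_0 = 4
y_1 = S_1(0) = a_1 = 3
y_2 = S_2(0) = a_2 = -4
y_3 = S_2(3) = 4
t_q=1/2 is in segment 0 (τ=1/2); S_0(τ)=843/232

y_0=4 y_1=3 y_2=-4 y_3=4
S(1/2) = 843/232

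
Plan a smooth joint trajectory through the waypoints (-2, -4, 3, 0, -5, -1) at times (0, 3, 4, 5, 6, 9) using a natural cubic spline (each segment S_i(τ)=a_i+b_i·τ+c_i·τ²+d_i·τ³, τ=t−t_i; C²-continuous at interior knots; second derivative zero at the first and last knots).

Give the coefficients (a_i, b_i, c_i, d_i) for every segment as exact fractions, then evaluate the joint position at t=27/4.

  seg 0: a=-2 b=-4129/897 c=0 d=1177/2691
  seg 1: a=-4 b=6464/897 c=1177/299 d=-3716/897
  seg 2: a=3 b=2378/897 c=-2539/299 d=196/69
  seg 3: a=0 b=-5212/897 c=9/299 d=700/897
  seg 4: a=-5 b=-3058/897 c=709/299 d=-709/2691
S(27/4) = -121211/19136

Δ: Δ0=-2/3, Δ1=7, Δ2=-3, Δ3=-5, Δ4=4/3
row 1: diag=8, rhs=46; c'=1/8, d'=23/4
row 2: denom=4−1·1/8=31/8; d'=(-60−1·23/4)/(31/8)=-526/31
row 3: denom=4−1·8/31=116/31; d'=(-12−1·-526/31)/(116/31)=77/58
row 4: denom=8−1·31/116=897/116; d'=(38−1·77/58)/(897/116)=1418/299
back: M4=1418/299
back: M3=77/58−31/116·1418/299=18/299
back: M2=-526/31−8/31·18/299=-5078/299
back: M1=23/4−1/8·-5078/299=2354/299
M: M0=0, M1=2354/299, M2=-5078/299, M3=18/299, M4=1418/299, M5=0
seg 0: a=-2, c=M0/2=0, d=(M1−M0)/(6·3)=1177/2691, b=Δ0−h0·(2M0+M1)/6=-4129/897
seg 1: a=-4, c=M1/2=1177/299, d=(M2−M1)/(6·1)=-3716/897, b=Δ1−h1·(2M1+M2)/6=6464/897
seg 2: a=3, c=M2/2=-2539/299, d=(M3−M2)/(6·1)=196/69, b=Δ2−h2·(2M2+M3)/6=2378/897
seg 3: a=0, c=M3/2=9/299, d=(M4−M3)/(6·1)=700/897, b=Δ3−h3·(2M3+M4)/6=-5212/897
seg 4: a=-5, c=M4/2=709/299, d=(M5−M4)/(6·3)=-709/2691, b=Δ4−h4·(2M4+M5)/6=-3058/897
t_q=27/4 → seg 4, τ=3/4; S=-5+-3058/897·τ+709/299·τ²+-709/2691·τ³=-121211/19136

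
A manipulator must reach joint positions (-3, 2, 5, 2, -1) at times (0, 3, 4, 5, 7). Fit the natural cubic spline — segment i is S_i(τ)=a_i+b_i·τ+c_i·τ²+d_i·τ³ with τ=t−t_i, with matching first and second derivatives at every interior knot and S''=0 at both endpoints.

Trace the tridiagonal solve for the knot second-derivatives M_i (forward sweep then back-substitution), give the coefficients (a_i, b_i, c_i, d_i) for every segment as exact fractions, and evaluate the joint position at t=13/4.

  seg 0: a=-3 b=553/1068 c=0 d=409/3204
  seg 1: a=2 b=2117/534 c=409/356 d=-2257/1068
  seg 2: a=5 b=-83/1068 c=-462/89 d=2423/1068
  seg 3: a=2 b=-1951/534 c=575/356 d=-575/2136
S(13/4) = 69033/22784

Δ: Δ0=5/3, Δ1=3, Δ2=-3, Δ3=-3/2
row 1: diag=8, rhs=8; c'=1/8, d'=1
row 2: denom=4−1·1/8=31/8; d'=(-36−1·1)/(31/8)=-296/31
row 3: denom=6−1·8/31=178/31; d'=(9−1·-296/31)/(178/31)=575/178
back: M3=575/178
back: M2=-296/31−8/31·575/178=-924/89
back: M1=1−1/8·-924/89=409/178
M: M0=0, M1=409/178, M2=-924/89, M3=575/178, M4=0
seg 0: a=-3, c=M0/2=0, d=(M1−M0)/(6·3)=409/3204, b=Δ0−h0·(2M0+M1)/6=553/1068
seg 1: a=2, c=M1/2=409/356, d=(M2−M1)/(6·1)=-2257/1068, b=Δ1−h1·(2M1+M2)/6=2117/534
seg 2: a=5, c=M2/2=-462/89, d=(M3−M2)/(6·1)=2423/1068, b=Δ2−h2·(2M2+M3)/6=-83/1068
seg 3: a=2, c=M3/2=575/356, d=(M4−M3)/(6·2)=-575/2136, b=Δ3−h3·(2M3+M4)/6=-1951/534
t_q=13/4 → seg 1, τ=1/4; S=2+2117/534·τ+409/356·τ²+-2257/1068·τ³=69033/22784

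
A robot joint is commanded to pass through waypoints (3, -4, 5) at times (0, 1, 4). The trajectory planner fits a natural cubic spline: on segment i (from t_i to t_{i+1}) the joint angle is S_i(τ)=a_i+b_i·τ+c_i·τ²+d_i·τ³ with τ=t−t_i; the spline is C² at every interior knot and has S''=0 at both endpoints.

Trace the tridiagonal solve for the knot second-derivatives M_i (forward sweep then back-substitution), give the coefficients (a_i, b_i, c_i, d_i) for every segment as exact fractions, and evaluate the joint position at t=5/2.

  seg 0: a=3 b=-33/4 c=0 d=5/4
  seg 1: a=-4 b=-9/2 c=15/4 d=-5/12
S(5/2) = -119/32

Δ: Δ0=-7, Δ1=3
row 1: diag=8, rhs=60; c'=3/8, d'=15/2
back: M1=15/2
M: M0=0, M1=15/2, M2=0
seg 0: a=3, c=M0/2=0, d=(M1−M0)/(6·1)=5/4, b=Δ0−h0·(2M0+M1)/6=-33/4
seg 1: a=-4, c=M1/2=15/4, d=(M2−M1)/(6·3)=-5/12, b=Δ1−h1·(2M1+M2)/6=-9/2
t_q=5/2 → seg 1, τ=3/2; S=-4+-9/2·τ+15/4·τ²+-5/12·τ³=-119/32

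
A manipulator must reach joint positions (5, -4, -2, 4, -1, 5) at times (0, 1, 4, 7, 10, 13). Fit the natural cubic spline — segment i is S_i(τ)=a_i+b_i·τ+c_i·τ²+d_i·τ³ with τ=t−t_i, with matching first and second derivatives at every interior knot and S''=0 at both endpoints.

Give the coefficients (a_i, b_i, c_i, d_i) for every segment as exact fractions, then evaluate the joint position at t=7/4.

  seg 0: a=5 b=-4130/403 c=0 d=503/403
  seg 1: a=-4 b=-2621/403 c=1509/403 d=-4912/10881
  seg 2: a=-2 b=117/31 c=-385/1209 d=-110/1209
  seg 3: a=4 b=-239/403 c=-1375/1209 d=2827/10881
  seg 4: a=-1 b=-162/403 c=484/403 d=-484/3627
S(7/4) = -44891/6448

Δ: Δ0=-9, Δ1=2/3, Δ2=2, Δ3=-5/3, Δ4=2
row 1: diag=8, rhs=58; c'=3/8, d'=29/4
row 2: denom=12−3·3/8=87/8; d'=(8−3·29/4)/(87/8)=-110/87
row 3: denom=12−3·8/29=324/29; d'=(-22−3·-110/87)/(324/29)=-44/27
row 4: denom=12−3·29/108=403/36; d'=(22−3·-44/27)/(403/36)=968/403
back: M4=968/403
back: M3=-44/27−29/108·968/403=-2750/1209
back: M2=-110/87−8/29·-2750/1209=-770/1209
back: M1=29/4−3/8·-770/1209=3018/403
M: M0=0, M1=3018/403, M2=-770/1209, M3=-2750/1209, M4=968/403, M5=0
seg 0: a=5, c=M0/2=0, d=(M1−M0)/(6·1)=503/403, b=Δ0−h0·(2M0+M1)/6=-4130/403
seg 1: a=-4, c=M1/2=1509/403, d=(M2−M1)/(6·3)=-4912/10881, b=Δ1−h1·(2M1+M2)/6=-2621/403
seg 2: a=-2, c=M2/2=-385/1209, d=(M3−M2)/(6·3)=-110/1209, b=Δ2−h2·(2M2+M3)/6=117/31
seg 3: a=4, c=M3/2=-1375/1209, d=(M4−M3)/(6·3)=2827/10881, b=Δ3−h3·(2M3+M4)/6=-239/403
seg 4: a=-1, c=M4/2=484/403, d=(M5−M4)/(6·3)=-484/3627, b=Δ4−h4·(2M4+M5)/6=-162/403
t_q=7/4 → seg 1, τ=3/4; S=-4+-2621/403·τ+1509/403·τ²+-4912/10881·τ³=-44891/6448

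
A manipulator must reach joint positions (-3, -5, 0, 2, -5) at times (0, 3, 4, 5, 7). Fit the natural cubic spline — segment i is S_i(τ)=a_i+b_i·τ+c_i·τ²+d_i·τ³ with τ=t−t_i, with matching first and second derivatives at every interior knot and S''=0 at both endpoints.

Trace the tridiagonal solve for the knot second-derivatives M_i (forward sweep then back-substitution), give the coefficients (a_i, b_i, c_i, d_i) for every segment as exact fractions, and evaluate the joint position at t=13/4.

  seg 0: a=-3 b=-3283/1068 c=0 d=857/3204
  seg 1: a=-5 b=2215/534 c=857/356 d=-1661/1068
  seg 2: a=0 b=4589/1068 c=-201/89 d=-41/1068
  seg 3: a=2 b=-179/534 c=-845/356 d=845/2136
S(13/4) = -87419/22784

Δ: Δ0=-2/3, Δ1=5, Δ2=2, Δ3=-7/2
row 1: diag=8, rhs=34; c'=1/8, d'=17/4
row 2: denom=4−1·1/8=31/8; d'=(-18−1·17/4)/(31/8)=-178/31
row 3: denom=6−1·8/31=178/31; d'=(-33−1·-178/31)/(178/31)=-845/178
back: M3=-845/178
back: M2=-178/31−8/31·-845/178=-402/89
back: M1=17/4−1/8·-402/89=857/178
M: M0=0, M1=857/178, M2=-402/89, M3=-845/178, M4=0
seg 0: a=-3, c=M0/2=0, d=(M1−M0)/(6·3)=857/3204, b=Δ0−h0·(2M0+M1)/6=-3283/1068
seg 1: a=-5, c=M1/2=857/356, d=(M2−M1)/(6·1)=-1661/1068, b=Δ1−h1·(2M1+M2)/6=2215/534
seg 2: a=0, c=M2/2=-201/89, d=(M3−M2)/(6·1)=-41/1068, b=Δ2−h2·(2M2+M3)/6=4589/1068
seg 3: a=2, c=M3/2=-845/356, d=(M4−M3)/(6·2)=845/2136, b=Δ3−h3·(2M3+M4)/6=-179/534
t_q=13/4 → seg 1, τ=1/4; S=-5+2215/534·τ+857/356·τ²+-1661/1068·τ³=-87419/22784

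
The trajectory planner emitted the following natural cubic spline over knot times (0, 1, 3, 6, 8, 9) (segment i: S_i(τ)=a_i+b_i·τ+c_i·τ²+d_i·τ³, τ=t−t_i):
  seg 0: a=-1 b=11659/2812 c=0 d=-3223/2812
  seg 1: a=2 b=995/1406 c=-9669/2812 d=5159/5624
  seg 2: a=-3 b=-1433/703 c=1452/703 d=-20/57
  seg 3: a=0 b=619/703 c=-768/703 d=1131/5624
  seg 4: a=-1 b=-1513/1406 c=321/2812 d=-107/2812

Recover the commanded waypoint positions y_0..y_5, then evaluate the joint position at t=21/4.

y_0=-1 y_1=2 y_2=-3 y_3=0 y_4=-1 y_5=-2
S(21/4) = -12675/11248

y_0 = S_0(0) = a_0 = -1
y_1 = S_1(0) = a_1 = 2
y_2 = S_2(0) = a_2 = -3
y_3 = S_3(0) = a_3 = 0
y_4 = S_4(0) = a_4 = -1
y_5 = S_4(1) = -2
t_q=21/4 is in segment 2 (τ=9/4); S_2(τ)=-12675/11248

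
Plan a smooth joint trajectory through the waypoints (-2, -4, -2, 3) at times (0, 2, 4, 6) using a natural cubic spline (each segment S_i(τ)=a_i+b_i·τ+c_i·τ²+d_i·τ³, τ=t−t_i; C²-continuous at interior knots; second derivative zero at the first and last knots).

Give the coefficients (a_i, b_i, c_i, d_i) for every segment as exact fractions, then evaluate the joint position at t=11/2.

  seg 0: a=-2 b=-43/30 c=0 d=13/120
  seg 1: a=-4 b=-2/15 c=13/20 d=-1/24
  seg 2: a=-2 b=59/30 c=2/5 d=-1/15
S(11/2) = 13/8

Δ: Δ0=-1, Δ1=1, Δ2=5/2
row 1: diag=8, rhs=12; c'=1/4, d'=3/2
row 2: denom=8−2·1/4=15/2; d'=(9−2·3/2)/(15/2)=4/5
back: M2=4/5
back: M1=3/2−1/4·4/5=13/10
M: M0=0, M1=13/10, M2=4/5, M3=0
seg 0: a=-2, c=M0/2=0, d=(M1−M0)/(6·2)=13/120, b=Δ0−h0·(2M0+M1)/6=-43/30
seg 1: a=-4, c=M1/2=13/20, d=(M2−M1)/(6·2)=-1/24, b=Δ1−h1·(2M1+M2)/6=-2/15
seg 2: a=-2, c=M2/2=2/5, d=(M3−M2)/(6·2)=-1/15, b=Δ2−h2·(2M2+M3)/6=59/30
t_q=11/2 → seg 2, τ=3/2; S=-2+59/30·τ+2/5·τ²+-1/15·τ³=13/8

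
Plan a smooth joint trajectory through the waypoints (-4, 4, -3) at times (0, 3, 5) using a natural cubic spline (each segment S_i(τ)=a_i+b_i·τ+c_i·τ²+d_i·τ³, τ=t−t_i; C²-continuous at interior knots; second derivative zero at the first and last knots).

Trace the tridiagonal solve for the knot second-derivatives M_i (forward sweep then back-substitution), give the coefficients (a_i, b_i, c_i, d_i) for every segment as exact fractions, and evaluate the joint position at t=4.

  seg 0: a=-4 b=271/60 c=0 d=-37/180
  seg 1: a=4 b=-31/30 c=-37/20 d=37/120
S(4) = 57/40

Δ: Δ0=8/3, Δ1=-7/2
row 1: diag=10, rhs=-37; c'=1/5, d'=-37/10
back: M1=-37/10
M: M0=0, M1=-37/10, M2=0
seg 0: a=-4, c=M0/2=0, d=(M1−M0)/(6·3)=-37/180, b=Δ0−h0·(2M0+M1)/6=271/60
seg 1: a=4, c=M1/2=-37/20, d=(M2−M1)/(6·2)=37/120, b=Δ1−h1·(2M1+M2)/6=-31/30
t_q=4 → seg 1, τ=1; S=4+-31/30·τ+-37/20·τ²+37/120·τ³=57/40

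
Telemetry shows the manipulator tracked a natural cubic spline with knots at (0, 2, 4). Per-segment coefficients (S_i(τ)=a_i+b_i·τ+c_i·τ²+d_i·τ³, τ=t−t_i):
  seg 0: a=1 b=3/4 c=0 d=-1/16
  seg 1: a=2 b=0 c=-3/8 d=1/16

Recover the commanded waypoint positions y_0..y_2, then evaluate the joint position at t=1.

y_0 = S_0(0) = a_0 = 1
y_1 = S_1(0) = a_1 = 2
y_2 = S_1(2) = 1
t_q=1 is in segment 0 (τ=1); S_0(τ)=27/16

y_0=1 y_1=2 y_2=1
S(1) = 27/16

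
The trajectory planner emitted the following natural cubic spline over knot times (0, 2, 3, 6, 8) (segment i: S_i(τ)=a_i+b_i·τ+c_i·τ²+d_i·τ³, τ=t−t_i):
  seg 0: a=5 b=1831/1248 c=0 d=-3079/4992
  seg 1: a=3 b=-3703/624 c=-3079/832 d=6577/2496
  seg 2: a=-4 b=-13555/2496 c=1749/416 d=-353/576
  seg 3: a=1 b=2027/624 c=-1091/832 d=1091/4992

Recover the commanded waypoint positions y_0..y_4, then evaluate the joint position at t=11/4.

y_0=5 y_1=3 y_2=-4 y_3=1 y_4=4
S(11/4) = -128899/53248

y_0 = S_0(0) = a_0 = 5
y_1 = S_1(0) = a_1 = 3
y_2 = S_2(0) = a_2 = -4
y_3 = S_3(0) = a_3 = 1
y_4 = S_3(2) = 4
t_q=11/4 is in segment 1 (τ=3/4); S_1(τ)=-128899/53248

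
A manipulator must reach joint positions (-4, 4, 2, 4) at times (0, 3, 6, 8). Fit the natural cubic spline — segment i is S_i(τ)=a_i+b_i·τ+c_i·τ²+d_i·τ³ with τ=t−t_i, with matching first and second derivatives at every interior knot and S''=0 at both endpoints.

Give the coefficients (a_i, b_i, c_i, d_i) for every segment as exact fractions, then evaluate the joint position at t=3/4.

  seg 0: a=-4 b=137/37 c=0 d=-115/999
  seg 1: a=4 b=22/37 c=-115/111 d=205/999
  seg 2: a=2 b=-3/37 c=30/37 d=-5/37
S(3/4) = -3011/2368

Δ: Δ0=8/3, Δ1=-2/3, Δ2=1
row 1: diag=12, rhs=-20; c'=1/4, d'=-5/3
row 2: denom=10−3·1/4=37/4; d'=(10−3·-5/3)/(37/4)=60/37
back: M2=60/37
back: M1=-5/3−1/4·60/37=-230/111
M: M0=0, M1=-230/111, M2=60/37, M3=0
seg 0: a=-4, c=M0/2=0, d=(M1−M0)/(6·3)=-115/999, b=Δ0−h0·(2M0+M1)/6=137/37
seg 1: a=4, c=M1/2=-115/111, d=(M2−M1)/(6·3)=205/999, b=Δ1−h1·(2M1+M2)/6=22/37
seg 2: a=2, c=M2/2=30/37, d=(M3−M2)/(6·2)=-5/37, b=Δ2−h2·(2M2+M3)/6=-3/37
t_q=3/4 → seg 0, τ=3/4; S=-4+137/37·τ+0·τ²+-115/999·τ³=-3011/2368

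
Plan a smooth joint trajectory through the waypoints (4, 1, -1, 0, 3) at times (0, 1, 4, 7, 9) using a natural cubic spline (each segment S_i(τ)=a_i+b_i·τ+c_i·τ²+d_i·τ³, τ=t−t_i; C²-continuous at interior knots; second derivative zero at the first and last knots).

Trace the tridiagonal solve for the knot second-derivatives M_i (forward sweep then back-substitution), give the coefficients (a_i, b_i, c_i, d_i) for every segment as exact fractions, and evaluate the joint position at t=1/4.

Δ: Δ0=-3, Δ1=-2/3, Δ2=1/3, Δ3=3/2
row 1: diag=8, rhs=14; c'=3/8, d'=7/4
row 2: denom=12−3·3/8=87/8; d'=(6−3·7/4)/(87/8)=2/29
row 3: denom=10−3·8/29=266/29; d'=(7−3·2/29)/(266/29)=197/266
back: M3=197/266
back: M2=2/29−8/29·197/266=-18/133
back: M1=7/4−3/8·-18/133=479/266
M: M0=0, M1=479/266, M2=-18/133, M3=197/266, M4=0
seg 0: a=4, c=M0/2=0, d=(M1−M0)/(6·1)=479/1596, b=Δ0−h0·(2M0+M1)/6=-5267/1596
seg 1: a=1, c=M1/2=479/532, d=(M2−M1)/(6·3)=-515/4788, b=Δ1−h1·(2M1+M2)/6=-1915/798
seg 2: a=-1, c=M2/2=-9/133, d=(M3−M2)/(6·3)=233/4788, b=Δ2−h2·(2M2+M3)/6=157/1596
seg 3: a=0, c=M3/2=197/532, d=(M4−M3)/(6·2)=-197/3192, b=Δ3−h3·(2M3+M4)/6=803/798
t_q=1/4 → seg 0, τ=1/4; S=4+-5267/1596·τ+0·τ²+479/1596·τ³=108261/34048

  seg 0: a=4 b=-5267/1596 c=0 d=479/1596
  seg 1: a=1 b=-1915/798 c=479/532 d=-515/4788
  seg 2: a=-1 b=157/1596 c=-9/133 d=233/4788
  seg 3: a=0 b=803/798 c=197/532 d=-197/3192
S(1/4) = 108261/34048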